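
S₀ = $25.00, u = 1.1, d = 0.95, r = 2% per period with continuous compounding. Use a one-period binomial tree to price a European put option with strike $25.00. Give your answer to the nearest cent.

Risk-neutral probability p = (e^0.02 − 0.95)/(1.1 − 0.95) = 0.0702/0.1500 = 0.4680
Terminal stock prices: S_u = 27.5, S_d = 23.75
Terminal payoffs (K − S): max(-2.5, 0) = 0, max(1.25, 0) = 1.25
Node 0 (S = 25): V_0 = e^(−0.02)·[0.4680·0.0000 + 0.5320·1.2500] = 0.6518

$0.65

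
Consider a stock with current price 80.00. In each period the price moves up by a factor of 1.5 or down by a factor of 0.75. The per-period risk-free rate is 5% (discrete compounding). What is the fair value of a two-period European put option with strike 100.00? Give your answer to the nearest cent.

Risk-neutral probability p = (1 + 0.05 − 0.75)/(1.5 − 0.75) = 0.3000/0.7500 = 0.4000
Terminal stock prices: S_uu = 180, S_ud = 90, S_dd = 45
Terminal payoffs (K − S): max(-80, 0) = 0, max(10, 0) = 10, max(55, 0) = 55
Node u (S = 120): V_u = 1/1.05·[0.4000·0.0000 + 0.6000·10.0000] = 5.7143
Node d (S = 60): V_d = 1/1.05·[0.4000·10.0000 + 0.6000·55.0000] = 35.2381
Node 0 (S = 80): V_0 = 1/1.05·[0.4000·5.7143 + 0.6000·35.2381] = 22.3129

22.31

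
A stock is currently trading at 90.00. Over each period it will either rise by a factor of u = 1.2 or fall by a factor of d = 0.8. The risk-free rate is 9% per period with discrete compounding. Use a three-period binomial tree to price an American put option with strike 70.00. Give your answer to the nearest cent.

0.86

Risk-neutral probability p = (1 + 0.09 − 0.8)/(1.2 − 0.8) = 0.2900/0.4000 = 0.7250
Terminal stock prices: S_uuu = 155.5, S_uud = 103.7, S_udd = 69.12, S_ddd = 46.08
Terminal payoffs (K − S): max(-85.52, 0) = 0, max(-33.68, 0) = 0, max(0.88, 0) = 0.88, max(23.92, 0) = 23.92
Node uu (S = 129.6): continuation = 1/1.09·[0.7250·0.0000 + 0.2750·0.0000] = 0.0000; exercise value = 0.0000 ≤ continuation, so V_uu = 0.0000
Node ud (S = 86.4): continuation = 1/1.09·[0.7250·0.0000 + 0.2750·0.8800] = 0.2220; exercise value = 0.0000 ≤ continuation, so V_ud = 0.2220
Node dd (S = 57.6): continuation = 1/1.09·[0.7250·0.8800 + 0.2750·23.9200] = 6.6202; exercise value = 12.4000 > continuation, so V_dd = 12.4000 (exercise)
Node u (S = 108): continuation = 1/1.09·[0.7250·0.0000 + 0.2750·0.2220] = 0.0560; exercise value = 0.0000 ≤ continuation, so V_u = 0.0560
Node d (S = 72): continuation = 1/1.09·[0.7250·0.2220 + 0.2750·12.4000] = 3.2761; exercise value = 0.0000 ≤ continuation, so V_d = 3.2761
Node 0 (S = 90): continuation = 1/1.09·[0.7250·0.0560 + 0.2750·3.2761] = 0.8638; exercise value = 0.0000 ≤ continuation, so V_0 = 0.8638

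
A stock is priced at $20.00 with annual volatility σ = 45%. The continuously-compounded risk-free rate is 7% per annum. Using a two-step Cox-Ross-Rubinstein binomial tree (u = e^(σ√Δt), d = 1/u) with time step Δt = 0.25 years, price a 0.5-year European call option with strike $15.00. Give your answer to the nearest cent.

CRR parameters: u = e^(σ√Δt) = e^(0.45·√0.25) = 1.2523, d = 1/u = 0.7985
Per-period rate: rΔt = 0.07·0.25 = 0.0175, so R = e^0.0175 = 1.0177
Risk-neutral probability p = (e^0.0175 − 0.7985)/(1.2523 − 0.7985) = 0.2191/0.4538 = 0.4829
Terminal stock prices: S_uu = 31.37, S_ud = 20, S_dd = 12.75
Terminal payoffs (S − K): max(16.37, 0) = 16.37, max(5, 0) = 5, max(-2.247, 0) = 0
Node u (S = 25.05): V_u = e^(−0.0175)·[0.4829·16.3662 + 0.5171·5.0000] = 10.3067
Node d (S = 15.97): V_d = e^(−0.0175)·[0.4829·5.0000 + 0.5171·0.0000] = 2.3726
Node 0 (S = 20): V_0 = e^(−0.0175)·[0.4829·10.3067 + 0.5171·2.3726] = 6.0962

$6.10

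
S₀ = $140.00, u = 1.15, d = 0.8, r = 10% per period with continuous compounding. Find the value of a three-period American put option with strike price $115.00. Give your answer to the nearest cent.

$0.59

Risk-neutral probability p = (e^0.1 − 0.8)/(1.15 − 0.8) = 0.3052/0.3500 = 0.8719
Terminal stock prices: S_uuu = 212.9, S_uud = 148.1, S_udd = 103, S_ddd = 71.68
Terminal payoffs (K − S): max(-97.92, 0) = 0, max(-33.12, 0) = 0, max(11.96, 0) = 11.96, max(43.32, 0) = 43.32
Node uu (S = 185.1): continuation = e^(−0.1)·[0.8719·0.0000 + 0.1281·0.0000] = 0.0000; exercise value = 0.0000 ≤ continuation, so V_uu = 0.0000
Node ud (S = 128.8): continuation = e^(−0.1)·[0.8719·0.0000 + 0.1281·11.9600] = 1.3861; exercise value = 0.0000 ≤ continuation, so V_ud = 1.3861
Node dd (S = 89.6): continuation = e^(−0.1)·[0.8719·11.9600 + 0.1281·43.3200] = 14.4563; exercise value = 25.4000 > continuation, so V_dd = 25.4000 (exercise)
Node u (S = 161): continuation = e^(−0.1)·[0.8719·0.0000 + 0.1281·1.3861] = 0.1606; exercise value = 0.0000 ≤ continuation, so V_u = 0.1606
Node d (S = 112): continuation = e^(−0.1)·[0.8719·1.3861 + 0.1281·25.4000] = 4.0373; exercise value = 3.0000 ≤ continuation, so V_d = 4.0373
Node 0 (S = 140): continuation = e^(−0.1)·[0.8719·0.1606 + 0.1281·4.0373] = 0.5946; exercise value = 0.0000 ≤ continuation, so V_0 = 0.5946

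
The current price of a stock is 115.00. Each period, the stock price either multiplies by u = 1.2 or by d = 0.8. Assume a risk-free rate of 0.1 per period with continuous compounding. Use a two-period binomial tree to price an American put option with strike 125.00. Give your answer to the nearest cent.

10.00

Risk-neutral probability p = (e^0.1 − 0.8)/(1.2 − 0.8) = 0.3052/0.4000 = 0.7629
Terminal stock prices: S_uu = 165.6, S_ud = 110.4, S_dd = 73.6
Terminal payoffs (K − S): max(-40.6, 0) = 0, max(14.6, 0) = 14.6, max(51.4, 0) = 51.4
Node u (S = 138): continuation = e^(−0.1)·[0.7629·0.0000 + 0.2371·14.6000] = 3.1319; exercise value = 0.0000 ≤ continuation, so V_u = 3.1319
Node d (S = 92): continuation = e^(−0.1)·[0.7629·14.6000 + 0.2371·51.4000] = 21.1047; exercise value = 33.0000 > continuation, so V_d = 33.0000 (exercise)
Node 0 (S = 115): continuation = e^(−0.1)·[0.7629·3.1319 + 0.2371·33.0000] = 9.2409; exercise value = 10.0000 > continuation, so V_0 = 10.0000 (exercise)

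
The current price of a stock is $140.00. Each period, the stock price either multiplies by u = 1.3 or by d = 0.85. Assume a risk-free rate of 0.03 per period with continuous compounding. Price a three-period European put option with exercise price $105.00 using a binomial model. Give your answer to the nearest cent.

$3.74

Risk-neutral probability p = (e^0.03 − 0.85)/(1.3 − 0.85) = 0.1805/0.4500 = 0.4010
Terminal stock prices: S_uuu = 307.6, S_uud = 201.1, S_udd = 131.5, S_ddd = 85.98
Terminal payoffs (K − S): max(-202.6, 0) = 0, max(-96.11, 0) = 0, max(-26.49, 0) = 0, max(19.02, 0) = 19.02
Node uu (S = 236.6): V_uu = e^(−0.03)·[0.4010·0.0000 + 0.5990·0.0000] = 0.0000
Node ud (S = 154.7): V_ud = e^(−0.03)·[0.4010·0.0000 + 0.5990·0.0000] = 0.0000
Node dd (S = 101.1): V_dd = e^(−0.03)·[0.4010·0.0000 + 0.5990·19.0225] = 11.0575
Node u (S = 182): V_u = e^(−0.03)·[0.4010·0.0000 + 0.5990·0.0000] = 0.0000
Node d (S = 119): V_d = e^(−0.03)·[0.4010·0.0000 + 0.5990·11.0575] = 6.4276
Node 0 (S = 140): V_0 = e^(−0.03)·[0.4010·0.0000 + 0.5990·6.4276] = 3.7363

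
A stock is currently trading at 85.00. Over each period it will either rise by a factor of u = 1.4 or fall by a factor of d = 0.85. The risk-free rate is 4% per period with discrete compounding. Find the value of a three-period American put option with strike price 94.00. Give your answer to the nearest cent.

Risk-neutral probability p = (1 + 0.04 − 0.85)/(1.4 − 0.85) = 0.1900/0.5500 = 0.3455
Terminal stock prices: S_uuu = 233.2, S_uud = 141.6, S_udd = 85.98, S_ddd = 52.2
Terminal payoffs (K − S): max(-139.2, 0) = 0, max(-47.61, 0) = 0, max(8.023, 0) = 8.023, max(41.8, 0) = 41.8
Node uu (S = 166.6): continuation = 1/1.04·[0.3455·0.0000 + 0.6545·0.0000] = 0.0000; exercise value = 0.0000 ≤ continuation, so V_uu = 0.0000
Node ud (S = 101.1): continuation = 1/1.04·[0.3455·0.0000 + 0.6545·8.0225] = 5.0491; exercise value = 0.0000 ≤ continuation, so V_ud = 5.0491
Node dd (S = 61.41): continuation = 1/1.04·[0.3455·8.0225 + 0.6545·41.7994] = 28.9721; exercise value = 32.5875 > continuation, so V_dd = 32.5875 (exercise)
Node u (S = 119): continuation = 1/1.04·[0.3455·0.0000 + 0.6545·5.0491] = 3.1778; exercise value = 0.0000 ≤ continuation, so V_u = 3.1778
Node d (S = 72.25): continuation = 1/1.04·[0.3455·5.0491 + 0.6545·32.5875] = 22.1868; exercise value = 21.7500 ≤ continuation, so V_d = 22.1868
Node 0 (S = 85): continuation = 1/1.04·[0.3455·3.1778 + 0.6545·22.1868] = 15.0193; exercise value = 9.0000 ≤ continuation, so V_0 = 15.0193

15.02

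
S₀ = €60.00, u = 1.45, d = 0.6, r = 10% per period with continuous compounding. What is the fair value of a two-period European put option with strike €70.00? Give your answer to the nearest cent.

Risk-neutral probability p = (e^0.1 − 0.6)/(1.45 − 0.6) = 0.5052/0.8500 = 0.5943
Terminal stock prices: S_uu = 126.2, S_ud = 52.2, S_dd = 21.6
Terminal payoffs (K − S): max(-56.15, 0) = 0, max(17.8, 0) = 17.8, max(48.4, 0) = 48.4
Node u (S = 87): V_u = e^(−0.1)·[0.5943·0.0000 + 0.4057·17.8000] = 6.5339
Node d (S = 36): V_d = e^(−0.1)·[0.5943·17.8000 + 0.4057·48.4000] = 27.3386
Node 0 (S = 60): V_0 = e^(−0.1)·[0.5943·6.5339 + 0.4057·27.3386] = 13.5490

€13.55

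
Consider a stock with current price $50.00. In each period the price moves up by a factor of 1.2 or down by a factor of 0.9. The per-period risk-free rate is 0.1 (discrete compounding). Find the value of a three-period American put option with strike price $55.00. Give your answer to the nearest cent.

$5.00

Risk-neutral probability p = (1 + 0.1 − 0.9)/(1.2 − 0.9) = 0.2000/0.3000 = 0.6667
Terminal stock prices: S_uuu = 86.4, S_uud = 64.8, S_udd = 48.6, S_ddd = 36.45
Terminal payoffs (K − S): max(-31.4, 0) = 0, max(-9.8, 0) = 0, max(6.4, 0) = 6.4, max(18.55, 0) = 18.55
Node uu (S = 72): continuation = 1/1.1·[0.6667·0.0000 + 0.3333·0.0000] = 0.0000; exercise value = 0.0000 ≤ continuation, so V_uu = 0.0000
Node ud (S = 54): continuation = 1/1.1·[0.6667·0.0000 + 0.3333·6.4000] = 1.9394; exercise value = 1.0000 ≤ continuation, so V_ud = 1.9394
Node dd (S = 40.5): continuation = 1/1.1·[0.6667·6.4000 + 0.3333·18.5500] = 9.5000; exercise value = 14.5000 > continuation, so V_dd = 14.5000 (exercise)
Node u (S = 60): continuation = 1/1.1·[0.6667·0.0000 + 0.3333·1.9394] = 0.5877; exercise value = 0.0000 ≤ continuation, so V_u = 0.5877
Node d (S = 45): continuation = 1/1.1·[0.6667·1.9394 + 0.3333·14.5000] = 5.5693; exercise value = 10.0000 > continuation, so V_d = 10.0000 (exercise)
Node 0 (S = 50): continuation = 1/1.1·[0.6667·0.5877 + 0.3333·10.0000] = 3.3865; exercise value = 5.0000 > continuation, so V_0 = 5.0000 (exercise)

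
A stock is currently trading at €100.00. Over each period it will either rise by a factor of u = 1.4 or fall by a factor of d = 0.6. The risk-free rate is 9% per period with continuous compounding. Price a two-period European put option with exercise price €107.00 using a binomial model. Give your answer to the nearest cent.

Risk-neutral probability p = (e^0.09 − 0.6)/(1.4 − 0.6) = 0.4942/0.8000 = 0.6177
Terminal stock prices: S_uu = 196, S_ud = 84, S_dd = 36
Terminal payoffs (K − S): max(-89, 0) = 0, max(23, 0) = 23, max(71, 0) = 71
Node u (S = 140): V_u = e^(−0.09)·[0.6177·0.0000 + 0.3823·23.0000] = 8.0357
Node d (S = 60): V_d = e^(−0.09)·[0.6177·23.0000 + 0.3823·71.0000] = 37.7906
Node 0 (S = 100): V_0 = e^(−0.09)·[0.6177·8.0357 + 0.3823·37.7906] = 17.7399

€17.74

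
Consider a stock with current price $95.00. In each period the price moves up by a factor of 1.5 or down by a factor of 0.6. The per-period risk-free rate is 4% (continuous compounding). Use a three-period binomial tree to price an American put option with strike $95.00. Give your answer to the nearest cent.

$24.49

Risk-neutral probability p = (e^0.04 − 0.6)/(1.5 − 0.6) = 0.4408/0.9000 = 0.4898
Terminal stock prices: S_uuu = 320.6, S_uud = 128.2, S_udd = 51.3, S_ddd = 20.52
Terminal payoffs (K − S): max(-225.6, 0) = 0, max(-33.25, 0) = 0, max(43.7, 0) = 43.7, max(74.48, 0) = 74.48
Node uu (S = 213.8): continuation = e^(−0.04)·[0.4898·0.0000 + 0.5102·0.0000] = 0.0000; exercise value = 0.0000 ≤ continuation, so V_uu = 0.0000
Node ud (S = 85.5): continuation = e^(−0.04)·[0.4898·0.0000 + 0.5102·43.7000] = 21.4219; exercise value = 9.5000 ≤ continuation, so V_ud = 21.4219
Node dd (S = 34.2): continuation = e^(−0.04)·[0.4898·43.7000 + 0.5102·74.4800] = 57.0750; exercise value = 60.8000 > continuation, so V_dd = 60.8000 (exercise)
Node u (S = 142.5): continuation = e^(−0.04)·[0.4898·0.0000 + 0.5102·21.4219] = 10.5011; exercise value = 0.0000 ≤ continuation, so V_u = 10.5011
Node d (S = 57): continuation = e^(−0.04)·[0.4898·21.4219 + 0.5102·60.8000] = 39.8853; exercise value = 38.0000 ≤ continuation, so V_d = 39.8853
Node 0 (S = 95): continuation = e^(−0.04)·[0.4898·10.5011 + 0.5102·39.8853] = 24.4936; exercise value = 0.0000 ≤ continuation, so V_0 = 24.4936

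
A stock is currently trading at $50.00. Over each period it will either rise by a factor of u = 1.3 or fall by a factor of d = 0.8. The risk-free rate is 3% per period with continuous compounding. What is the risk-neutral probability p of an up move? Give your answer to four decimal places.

p = 0.4609

Risk-neutral probability p = (e^0.03 − 0.8)/(1.3 − 0.8) = 0.2305/0.5000 = 0.4609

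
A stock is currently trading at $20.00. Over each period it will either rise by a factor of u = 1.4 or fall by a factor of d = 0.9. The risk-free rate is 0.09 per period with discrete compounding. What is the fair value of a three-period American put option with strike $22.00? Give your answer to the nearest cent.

Risk-neutral probability p = (1 + 0.09 − 0.9)/(1.4 − 0.9) = 0.1900/0.5000 = 0.3800
Terminal stock prices: S_uuu = 54.88, S_uud = 35.28, S_udd = 22.68, S_ddd = 14.58
Terminal payoffs (K − S): max(-32.88, 0) = 0, max(-13.28, 0) = 0, max(-0.68, 0) = 0, max(7.42, 0) = 7.42
Node uu (S = 39.2): continuation = 1/1.09·[0.3800·0.0000 + 0.6200·0.0000] = 0.0000; exercise value = 0.0000 ≤ continuation, so V_uu = 0.0000
Node ud (S = 25.2): continuation = 1/1.09·[0.3800·0.0000 + 0.6200·0.0000] = 0.0000; exercise value = 0.0000 ≤ continuation, so V_ud = 0.0000
Node dd (S = 16.2): continuation = 1/1.09·[0.3800·0.0000 + 0.6200·7.4200] = 4.2206; exercise value = 5.8000 > continuation, so V_dd = 5.8000 (exercise)
Node u (S = 28): continuation = 1/1.09·[0.3800·0.0000 + 0.6200·0.0000] = 0.0000; exercise value = 0.0000 ≤ continuation, so V_u = 0.0000
Node d (S = 18): continuation = 1/1.09·[0.3800·0.0000 + 0.6200·5.8000] = 3.2991; exercise value = 4.0000 > continuation, so V_d = 4.0000 (exercise)
Node 0 (S = 20): continuation = 1/1.09·[0.3800·0.0000 + 0.6200·4.0000] = 2.2752; exercise value = 2.0000 ≤ continuation, so V_0 = 2.2752

$2.28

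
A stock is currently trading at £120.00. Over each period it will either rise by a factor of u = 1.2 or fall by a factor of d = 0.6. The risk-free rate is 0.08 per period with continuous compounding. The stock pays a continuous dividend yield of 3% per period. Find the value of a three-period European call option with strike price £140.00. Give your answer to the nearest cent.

£22.54

Per-period risk-free factor R = e^0.08 = 1.0833; dividend-adjusted growth = e^(0.08−0.03) = 1.0513.
Risk-neutral probability p = (1.0513 − 0.6)/(1.2 − 0.6) = 0.4513/0.6000 = 0.7521
Terminal stock prices: S_uuu = 207.4, S_uud = 103.7, S_udd = 51.84, S_ddd = 25.92
Terminal payoffs (S − K): max(67.36, 0) = 67.36, max(-36.32, 0) = 0, max(-88.16, 0) = 0, max(-114.1, 0) = 0
Node uu (S = 172.8): V_uu = e^(−0.08)·[0.7521·67.3600 + 0.2479·0.0000] = 46.7676
Node ud (S = 86.4): V_ud = e^(−0.08)·[0.7521·0.0000 + 0.2479·0.0000] = 0.0000
Node dd (S = 43.2): V_dd = e^(−0.08)·[0.7521·0.0000 + 0.2479·0.0000] = 0.0000
Node u (S = 144): V_u = e^(−0.08)·[0.7521·46.7676 + 0.2479·0.0000] = 32.4704
Node d (S = 72): V_d = e^(−0.08)·[0.7521·0.0000 + 0.2479·0.0000] = 0.0000
Node 0 (S = 120): V_0 = e^(−0.08)·[0.7521·32.4704 + 0.2479·0.0000] = 22.5440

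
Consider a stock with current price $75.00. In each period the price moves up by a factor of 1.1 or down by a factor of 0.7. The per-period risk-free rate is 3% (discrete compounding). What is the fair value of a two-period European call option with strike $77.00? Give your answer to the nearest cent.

$8.82

Risk-neutral probability p = (1 + 0.03 − 0.7)/(1.1 − 0.7) = 0.3300/0.4000 = 0.8250
Terminal stock prices: S_uu = 90.75, S_ud = 57.75, S_dd = 36.75
Terminal payoffs (S − K): max(13.75, 0) = 13.75, max(-19.25, 0) = 0, max(-40.25, 0) = 0
Node u (S = 82.5): V_u = 1/1.03·[0.8250·13.7500 + 0.1750·0.0000] = 11.0133
Node d (S = 52.5): V_d = 1/1.03·[0.8250·0.0000 + 0.1750·0.0000] = 0.0000
Node 0 (S = 75): V_0 = 1/1.03·[0.8250·11.0133 + 0.1750·0.0000] = 8.8214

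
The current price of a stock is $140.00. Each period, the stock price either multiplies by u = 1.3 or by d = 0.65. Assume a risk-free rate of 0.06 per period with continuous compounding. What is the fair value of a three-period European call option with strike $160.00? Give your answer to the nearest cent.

Risk-neutral probability p = (e^0.06 − 0.65)/(1.3 − 0.65) = 0.4118/0.6500 = 0.6336
Terminal stock prices: S_uuu = 307.6, S_uud = 153.8, S_udd = 76.9, S_ddd = 38.45
Terminal payoffs (S − K): max(147.6, 0) = 147.6, max(-6.21, 0) = 0, max(-83.1, 0) = 0, max(-121.6, 0) = 0
Node uu (S = 236.6): V_uu = e^(−0.06)·[0.6336·147.5800 + 0.3664·0.0000] = 88.0605
Node ud (S = 118.3): V_ud = e^(−0.06)·[0.6336·0.0000 + 0.3664·0.0000] = 0.0000
Node dd (S = 59.15): V_dd = e^(−0.06)·[0.6336·0.0000 + 0.3664·0.0000] = 0.0000
Node u (S = 182): V_u = e^(−0.06)·[0.6336·88.0605 + 0.3664·0.0000] = 52.5455
Node d (S = 91): V_d = e^(−0.06)·[0.6336·0.0000 + 0.3664·0.0000] = 0.0000
Node 0 (S = 140): V_0 = e^(−0.06)·[0.6336·52.5455 + 0.3664·0.0000] = 31.3537

$31.35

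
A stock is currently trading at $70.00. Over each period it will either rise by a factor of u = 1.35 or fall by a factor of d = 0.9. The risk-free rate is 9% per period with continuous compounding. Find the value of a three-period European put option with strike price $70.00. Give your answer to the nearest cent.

$2.66

Risk-neutral probability p = (e^0.09 − 0.9)/(1.35 − 0.9) = 0.1942/0.4500 = 0.4315
Terminal stock prices: S_uuu = 172.2, S_uud = 114.8, S_udd = 76.55, S_ddd = 51.03
Terminal payoffs (K − S): max(-102.2, 0) = 0, max(-44.82, 0) = 0, max(-6.545, 0) = 0, max(18.97, 0) = 18.97
Node uu (S = 127.6): V_uu = e^(−0.09)·[0.4315·0.0000 + 0.5685·0.0000] = 0.0000
Node ud (S = 85.05): V_ud = e^(−0.09)·[0.4315·0.0000 + 0.5685·0.0000] = 0.0000
Node dd (S = 56.7): V_dd = e^(−0.09)·[0.4315·0.0000 + 0.5685·18.9700] = 9.8563
Node u (S = 94.5): V_u = e^(−0.09)·[0.4315·0.0000 + 0.5685·0.0000] = 0.0000
Node d (S = 63): V_d = e^(−0.09)·[0.4315·0.0000 + 0.5685·9.8563] = 5.1210
Node 0 (S = 70): V_0 = e^(−0.09)·[0.4315·0.0000 + 0.5685·5.1210] = 2.6607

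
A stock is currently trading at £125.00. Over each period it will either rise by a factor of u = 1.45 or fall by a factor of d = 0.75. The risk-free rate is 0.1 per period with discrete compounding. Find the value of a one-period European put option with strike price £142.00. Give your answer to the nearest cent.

Risk-neutral probability p = (1 + 0.1 − 0.75)/(1.45 − 0.75) = 0.3500/0.7000 = 0.5000
Terminal stock prices: S_u = 181.2, S_d = 93.75
Terminal payoffs (K − S): max(-39.25, 0) = 0, max(48.25, 0) = 48.25
Node 0 (S = 125): V_0 = 1/1.1·[0.5000·0.0000 + 0.5000·48.2500] = 21.9318

£21.93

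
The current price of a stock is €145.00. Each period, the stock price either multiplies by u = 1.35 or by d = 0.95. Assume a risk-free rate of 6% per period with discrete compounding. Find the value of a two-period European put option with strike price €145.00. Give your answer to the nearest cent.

€6.61

Risk-neutral probability p = (1 + 0.06 − 0.95)/(1.35 − 0.95) = 0.1100/0.4000 = 0.2750
Terminal stock prices: S_uu = 264.3, S_ud = 186, S_dd = 130.9
Terminal payoffs (K − S): max(-119.3, 0) = 0, max(-40.96, 0) = 0, max(14.14, 0) = 14.14
Node u (S = 195.8): V_u = 1/1.06·[0.2750·0.0000 + 0.7250·0.0000] = 0.0000
Node d (S = 137.8): V_d = 1/1.06·[0.2750·0.0000 + 0.7250·14.1375] = 9.6695
Node 0 (S = 145): V_0 = 1/1.06·[0.2750·0.0000 + 0.7250·9.6695] = 6.6136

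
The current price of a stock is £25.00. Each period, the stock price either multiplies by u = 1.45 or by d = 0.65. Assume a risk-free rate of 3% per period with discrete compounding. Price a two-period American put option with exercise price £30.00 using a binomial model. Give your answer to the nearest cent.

Risk-neutral probability p = (1 + 0.03 − 0.65)/(1.45 − 0.65) = 0.3800/0.8000 = 0.4750
Terminal stock prices: S_uu = 52.56, S_ud = 23.56, S_dd = 10.56
Terminal payoffs (K − S): max(-22.56, 0) = 0, max(6.438, 0) = 6.438, max(19.44, 0) = 19.44
Node u (S = 36.25): continuation = 1/1.03·[0.4750·0.0000 + 0.5250·6.4375] = 3.2812; exercise value = 0.0000 ≤ continuation, so V_u = 3.2812
Node d (S = 16.25): continuation = 1/1.03·[0.4750·6.4375 + 0.5250·19.4375] = 12.8762; exercise value = 13.7500 > continuation, so V_d = 13.7500 (exercise)
Node 0 (S = 25): continuation = 1/1.03·[0.4750·3.2812 + 0.5250·13.7500] = 8.5217; exercise value = 5.0000 ≤ continuation, so V_0 = 8.5217

£8.52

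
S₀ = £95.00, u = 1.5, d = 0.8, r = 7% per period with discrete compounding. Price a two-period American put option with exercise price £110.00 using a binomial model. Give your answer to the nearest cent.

£19.52

Risk-neutral probability p = (1 + 0.07 − 0.8)/(1.5 − 0.8) = 0.2700/0.7000 = 0.3857
Terminal stock prices: S_uu = 213.8, S_ud = 114, S_dd = 60.8
Terminal payoffs (K − S): max(-103.8, 0) = 0, max(-4, 0) = 0, max(49.2, 0) = 49.2
Node u (S = 142.5): continuation = 1/1.07·[0.3857·0.0000 + 0.6143·0.0000] = 0.0000; exercise value = 0.0000 ≤ continuation, so V_u = 0.0000
Node d (S = 76): continuation = 1/1.07·[0.3857·0.0000 + 0.6143·49.2000] = 28.2457; exercise value = 34.0000 > continuation, so V_d = 34.0000 (exercise)
Node 0 (S = 95): continuation = 1/1.07·[0.3857·0.0000 + 0.6143·34.0000] = 19.5194; exercise value = 15.0000 ≤ continuation, so V_0 = 19.5194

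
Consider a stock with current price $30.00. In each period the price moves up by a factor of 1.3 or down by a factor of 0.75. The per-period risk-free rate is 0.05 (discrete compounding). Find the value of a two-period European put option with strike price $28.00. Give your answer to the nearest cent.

$2.08

Risk-neutral probability p = (1 + 0.05 − 0.75)/(1.3 − 0.75) = 0.3000/0.5500 = 0.5455
Terminal stock prices: S_uu = 50.7, S_ud = 29.25, S_dd = 16.88
Terminal payoffs (K − S): max(-22.7, 0) = 0, max(-1.25, 0) = 0, max(11.12, 0) = 11.12
Node u (S = 39): V_u = 1/1.05·[0.5455·0.0000 + 0.4545·0.0000] = 0.0000
Node d (S = 22.5): V_d = 1/1.05·[0.5455·0.0000 + 0.4545·11.1250] = 4.8160
Node 0 (S = 30): V_0 = 1/1.05·[0.5455·0.0000 + 0.4545·4.8160] = 2.0849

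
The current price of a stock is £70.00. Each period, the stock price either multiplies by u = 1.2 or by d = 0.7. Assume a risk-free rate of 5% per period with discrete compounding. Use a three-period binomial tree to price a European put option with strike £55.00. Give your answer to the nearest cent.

Risk-neutral probability p = (1 + 0.05 − 0.7)/(1.2 − 0.7) = 0.3500/0.5000 = 0.7000
Terminal stock prices: S_uuu = 121, S_uud = 70.56, S_udd = 41.16, S_ddd = 24.01
Terminal payoffs (K − S): max(-65.96, 0) = 0, max(-15.56, 0) = 0, max(13.84, 0) = 13.84, max(30.99, 0) = 30.99
Node uu (S = 100.8): V_uu = 1/1.05·[0.7000·0.0000 + 0.3000·0.0000] = 0.0000
Node ud (S = 58.8): V_ud = 1/1.05·[0.7000·0.0000 + 0.3000·13.8400] = 3.9543
Node dd (S = 34.3): V_dd = 1/1.05·[0.7000·13.8400 + 0.3000·30.9900] = 18.0810
Node u (S = 84): V_u = 1/1.05·[0.7000·0.0000 + 0.3000·3.9543] = 1.1298
Node d (S = 49): V_d = 1/1.05·[0.7000·3.9543 + 0.3000·18.0810] = 7.8022
Node 0 (S = 70): V_0 = 1/1.05·[0.7000·1.1298 + 0.3000·7.8022] = 2.9824

£2.98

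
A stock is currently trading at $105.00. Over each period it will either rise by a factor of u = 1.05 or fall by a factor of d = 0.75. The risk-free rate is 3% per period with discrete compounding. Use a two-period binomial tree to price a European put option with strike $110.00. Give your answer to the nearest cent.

$3.42

Risk-neutral probability p = (1 + 0.03 − 0.75)/(1.05 − 0.75) = 0.2800/0.3000 = 0.9333
Terminal stock prices: S_uu = 115.8, S_ud = 82.69, S_dd = 59.06
Terminal payoffs (K − S): max(-5.763, 0) = 0, max(27.31, 0) = 27.31, max(50.94, 0) = 50.94
Node u (S = 110.2): V_u = 1/1.03·[0.9333·0.0000 + 0.0667·27.3125] = 1.7678
Node d (S = 78.75): V_d = 1/1.03·[0.9333·27.3125 + 0.0667·50.9375] = 28.0461
Node 0 (S = 105): V_0 = 1/1.03·[0.9333·1.7678 + 0.0667·28.0461] = 3.4172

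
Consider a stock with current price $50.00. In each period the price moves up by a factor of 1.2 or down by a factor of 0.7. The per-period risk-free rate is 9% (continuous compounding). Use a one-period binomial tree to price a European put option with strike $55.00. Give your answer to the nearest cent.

$3.87

Risk-neutral probability p = (e^0.09 − 0.7)/(1.2 − 0.7) = 0.3942/0.5000 = 0.7883
Terminal stock prices: S_u = 60, S_d = 35
Terminal payoffs (K − S): max(-5, 0) = 0, max(20, 0) = 20
Node 0 (S = 50): V_0 = e^(−0.09)·[0.7883·0.0000 + 0.2117·20.0000] = 3.8687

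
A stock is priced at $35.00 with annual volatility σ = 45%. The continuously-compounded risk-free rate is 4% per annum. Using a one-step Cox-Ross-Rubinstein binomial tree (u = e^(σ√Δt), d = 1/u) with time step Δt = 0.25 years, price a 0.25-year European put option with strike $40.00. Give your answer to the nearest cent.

$6.37

CRR parameters: u = e^(σ√Δt) = e^(0.45·√0.25) = 1.2523, d = 1/u = 0.7985
Per-period rate: rΔt = 0.04·0.25 = 0.01, so R = e^0.01 = 1.0101
Risk-neutral probability p = (e^0.01 − 0.7985)/(1.2523 − 0.7985) = 0.2115/0.4538 = 0.4661
Terminal stock prices: S_u = 43.83, S_d = 27.95
Terminal payoffs (K − S): max(-3.831, 0) = 0, max(12.05, 0) = 12.05
Node 0 (S = 35): V_0 = e^(−0.01)·[0.4661·0.0000 + 0.5339·12.0519] = 6.3701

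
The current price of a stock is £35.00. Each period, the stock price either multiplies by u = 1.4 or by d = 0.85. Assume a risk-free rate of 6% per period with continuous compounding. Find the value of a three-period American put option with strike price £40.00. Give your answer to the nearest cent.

Risk-neutral probability p = (e^0.06 − 0.85)/(1.4 − 0.85) = 0.2118/0.5500 = 0.3852
Terminal stock prices: S_uuu = 96.04, S_uud = 58.31, S_udd = 35.4, S_ddd = 21.49
Terminal payoffs (K − S): max(-56.04, 0) = 0, max(-18.31, 0) = 0, max(4.598, 0) = 4.598, max(18.51, 0) = 18.51
Node uu (S = 68.6): continuation = e^(−0.06)·[0.3852·0.0000 + 0.6148·0.0000] = 0.0000; exercise value = 0.0000 ≤ continuation, so V_uu = 0.0000
Node ud (S = 41.65): continuation = e^(−0.06)·[0.3852·0.0000 + 0.6148·4.5975] = 2.6621; exercise value = 0.0000 ≤ continuation, so V_ud = 2.6621
Node dd (S = 25.29): continuation = e^(−0.06)·[0.3852·4.5975 + 0.6148·18.5056] = 12.3831; exercise value = 14.7125 > continuation, so V_dd = 14.7125 (exercise)
Node u (S = 49): continuation = e^(−0.06)·[0.3852·0.0000 + 0.6148·2.6621] = 1.5415; exercise value = 0.0000 ≤ continuation, so V_u = 1.5415
Node d (S = 29.75): continuation = e^(−0.06)·[0.3852·2.6621 + 0.6148·14.7125] = 9.4847; exercise value = 10.2500 > continuation, so V_d = 10.2500 (exercise)
Node 0 (S = 35): continuation = e^(−0.06)·[0.3852·1.5415 + 0.6148·10.2500] = 6.4943; exercise value = 5.0000 ≤ continuation, so V_0 = 6.4943

£6.49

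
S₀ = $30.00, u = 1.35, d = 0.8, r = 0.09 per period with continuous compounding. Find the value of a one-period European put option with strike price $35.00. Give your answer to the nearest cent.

$4.68

Risk-neutral probability p = (e^0.09 − 0.8)/(1.35 − 0.8) = 0.2942/0.5500 = 0.5349
Terminal stock prices: S_u = 40.5, S_d = 24
Terminal payoffs (K − S): max(-5.5, 0) = 0, max(11, 0) = 11
Node 0 (S = 30): V_0 = e^(−0.09)·[0.5349·0.0000 + 0.4651·11.0000] = 4.6761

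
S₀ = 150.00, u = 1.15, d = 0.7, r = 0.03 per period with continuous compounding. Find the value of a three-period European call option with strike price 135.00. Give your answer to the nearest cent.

35.22

Risk-neutral probability p = (e^0.03 − 0.7)/(1.15 − 0.7) = 0.3305/0.4500 = 0.7343
Terminal stock prices: S_uuu = 228.1, S_uud = 138.9, S_udd = 84.52, S_ddd = 51.45
Terminal payoffs (S − K): max(93.13, 0) = 93.13, max(3.862, 0) = 3.862, max(-50.48, 0) = 0, max(-83.55, 0) = 0
Node uu (S = 198.4): V_uu = e^(−0.03)·[0.7343·93.1312 + 0.2657·3.8625] = 67.3649
Node ud (S = 120.7): V_ud = e^(−0.03)·[0.7343·3.8625 + 0.2657·0.0000] = 2.7526
Node dd (S = 73.5): V_dd = e^(−0.03)·[0.7343·0.0000 + 0.2657·0.0000] = 0.0000
Node u (S = 172.5): V_u = e^(−0.03)·[0.7343·67.3649 + 0.2657·2.7526] = 48.7165
Node d (S = 105): V_d = e^(−0.03)·[0.7343·2.7526 + 0.2657·0.0000] = 1.9616
Node 0 (S = 150): V_0 = e^(−0.03)·[0.7343·48.7165 + 0.2657·1.9616] = 35.2231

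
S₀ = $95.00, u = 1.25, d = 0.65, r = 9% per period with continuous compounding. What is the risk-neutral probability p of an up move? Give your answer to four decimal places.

p = 0.7403

Risk-neutral probability p = (e^0.09 − 0.65)/(1.25 − 0.65) = 0.4442/0.6000 = 0.7403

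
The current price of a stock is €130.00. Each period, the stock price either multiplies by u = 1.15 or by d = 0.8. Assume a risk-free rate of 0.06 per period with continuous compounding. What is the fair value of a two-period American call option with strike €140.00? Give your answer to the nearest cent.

€15.85

Risk-neutral probability p = (e^0.06 − 0.8)/(1.15 − 0.8) = 0.2618/0.3500 = 0.7481
Terminal stock prices: S_uu = 171.9, S_ud = 119.6, S_dd = 83.2
Terminal payoffs (S − K): max(31.92, 0) = 31.92, max(-20.4, 0) = 0, max(-56.8, 0) = 0
Node u (S = 149.5): continuation = e^(−0.06)·[0.7481·31.9250 + 0.2519·0.0000] = 22.4924; exercise value = 9.5000 ≤ continuation, so V_u = 22.4924
Node d (S = 104): continuation = e^(−0.06)·[0.7481·0.0000 + 0.2519·0.0000] = 0.0000; exercise value = 0.0000 ≤ continuation, so V_d = 0.0000
Node 0 (S = 130): continuation = e^(−0.06)·[0.7481·22.4924 + 0.2519·0.0000] = 15.8467; exercise value = 0.0000 ≤ continuation, so V_0 = 15.8467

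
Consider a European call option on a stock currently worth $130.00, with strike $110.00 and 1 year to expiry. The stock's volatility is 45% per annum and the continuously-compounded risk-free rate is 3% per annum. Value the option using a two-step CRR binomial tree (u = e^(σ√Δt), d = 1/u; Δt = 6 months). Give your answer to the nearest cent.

$35.59

CRR parameters: u = e^(σ√Δt) = e^(0.45·√0.5) = 1.3746, d = 1/u = 0.7275
Per-period rate: rΔt = 0.03·0.5 = 0.015, so R = e^0.015 = 1.0151
Risk-neutral probability p = (e^0.015 − 0.7275)/(1.3746 − 0.7275) = 0.2877/0.6472 = 0.4445
Terminal stock prices: S_uu = 245.7, S_ud = 130, S_dd = 68.8
Terminal payoffs (S − K): max(135.7, 0) = 135.7, max(20, 0) = 20, max(-41.2, 0) = 0
Node u (S = 178.7): V_u = e^(−0.015)·[0.4445·135.6556 + 0.5555·20.0000] = 70.3420
Node d (S = 94.57): V_d = e^(−0.015)·[0.4445·20.0000 + 0.5555·0.0000] = 8.7570
Node 0 (S = 130): V_0 = e^(−0.015)·[0.4445·70.3420 + 0.5555·8.7570] = 35.5916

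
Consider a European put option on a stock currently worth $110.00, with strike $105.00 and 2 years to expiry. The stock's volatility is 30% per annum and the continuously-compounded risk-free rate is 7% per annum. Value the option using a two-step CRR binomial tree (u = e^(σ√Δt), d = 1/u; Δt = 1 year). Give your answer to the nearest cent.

$8.05

CRR parameters: u = e^(σ√Δt) = e^(0.3·√1) = 1.3499, d = 1/u = 0.7408
Per-period rate: rΔt = 0.07·1 = 0.07, so R = e^0.07 = 1.0725
Risk-neutral probability p = (e^0.07 − 0.7408)/(1.3499 − 0.7408) = 0.3317/0.6090 = 0.5446
Terminal stock prices: S_uu = 200.4, S_ud = 110, S_dd = 60.37
Terminal payoffs (K − S): max(-95.43, 0) = 0, max(-5, 0) = 0, max(44.63, 0) = 44.63
Node u (S = 148.5): V_u = e^(−0.07)·[0.5446·0.0000 + 0.4554·0.0000] = 0.0000
Node d (S = 81.49): V_d = e^(−0.07)·[0.5446·0.0000 + 0.4554·44.6307] = 18.9503
Node 0 (S = 110): V_0 = e^(−0.07)·[0.5446·0.0000 + 0.4554·18.9503] = 8.0463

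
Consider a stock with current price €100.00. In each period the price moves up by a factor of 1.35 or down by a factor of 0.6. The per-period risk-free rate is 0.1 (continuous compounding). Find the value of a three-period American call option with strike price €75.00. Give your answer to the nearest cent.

€50.03

Risk-neutral probability p = (e^0.1 − 0.6)/(1.35 − 0.6) = 0.5052/0.7500 = 0.6736
Terminal stock prices: S_uuu = 246, S_uud = 109.4, S_udd = 48.6, S_ddd = 21.6
Terminal payoffs (S − K): max(171, 0) = 171, max(34.35, 0) = 34.35, max(-26.4, 0) = 0, max(-53.4, 0) = 0
Node uu (S = 182.3): continuation = e^(−0.1)·[0.6736·171.0375 + 0.3264·34.3500] = 114.3872; exercise value = 107.2500 ≤ continuation, so V_uu = 114.3872
Node ud (S = 81): continuation = e^(−0.1)·[0.6736·34.3500 + 0.3264·0.0000] = 20.9351; exercise value = 6.0000 ≤ continuation, so V_ud = 20.9351
Node dd (S = 36): continuation = e^(−0.1)·[0.6736·0.0000 + 0.3264·0.0000] = 0.0000; exercise value = 0.0000 ≤ continuation, so V_dd = 0.0000
Node u (S = 135): continuation = e^(−0.1)·[0.6736·114.3872 + 0.3264·20.9351] = 75.8985; exercise value = 60.0000 ≤ continuation, so V_u = 75.8985
Node d (S = 60): continuation = e^(−0.1)·[0.6736·20.9351 + 0.3264·0.0000] = 12.7592; exercise value = 0.0000 ≤ continuation, so V_d = 12.7592
Node 0 (S = 100): continuation = e^(−0.1)·[0.6736·75.8985 + 0.3264·12.7592] = 50.0261; exercise value = 25.0000 ≤ continuation, so V_0 = 50.0261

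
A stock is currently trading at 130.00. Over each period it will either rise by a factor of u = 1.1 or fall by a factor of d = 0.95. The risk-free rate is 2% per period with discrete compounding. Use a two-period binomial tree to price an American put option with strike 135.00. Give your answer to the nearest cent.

Risk-neutral probability p = (1 + 0.02 − 0.95)/(1.1 − 0.95) = 0.0700/0.1500 = 0.4667
Terminal stock prices: S_uu = 157.3, S_ud = 135.8, S_dd = 117.3
Terminal payoffs (K − S): max(-22.3, 0) = 0, max(-0.85, 0) = 0, max(17.67, 0) = 17.67
Node u (S = 143): continuation = 1/1.02·[0.4667·0.0000 + 0.5333·0.0000] = 0.0000; exercise value = 0.0000 ≤ continuation, so V_u = 0.0000
Node d (S = 123.5): continuation = 1/1.02·[0.4667·0.0000 + 0.5333·17.6750] = 9.2418; exercise value = 11.5000 > continuation, so V_d = 11.5000 (exercise)
Node 0 (S = 130): continuation = 1/1.02·[0.4667·0.0000 + 0.5333·11.5000] = 6.0131; exercise value = 5.0000 ≤ continuation, so V_0 = 6.0131

6.01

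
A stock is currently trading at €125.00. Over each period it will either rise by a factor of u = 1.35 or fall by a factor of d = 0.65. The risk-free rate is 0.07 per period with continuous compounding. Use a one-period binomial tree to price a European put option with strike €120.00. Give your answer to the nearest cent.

€14.32

Risk-neutral probability p = (e^0.07 − 0.65)/(1.35 − 0.65) = 0.4225/0.7000 = 0.6036
Terminal stock prices: S_u = 168.8, S_d = 81.25
Terminal payoffs (K − S): max(-48.75, 0) = 0, max(38.75, 0) = 38.75
Node 0 (S = 125): V_0 = e^(−0.07)·[0.6036·0.0000 + 0.3964·38.7500] = 14.3226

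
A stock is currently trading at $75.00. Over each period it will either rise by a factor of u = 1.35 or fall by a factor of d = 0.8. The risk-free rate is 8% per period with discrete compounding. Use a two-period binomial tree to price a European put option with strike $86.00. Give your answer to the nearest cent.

$9.99

Risk-neutral probability p = (1 + 0.08 − 0.8)/(1.35 − 0.8) = 0.2800/0.5500 = 0.5091
Terminal stock prices: S_uu = 136.7, S_ud = 81, S_dd = 48
Terminal payoffs (K − S): max(-50.69, 0) = 0, max(5, 0) = 5, max(38, 0) = 38
Node u (S = 101.2): V_u = 1/1.08·[0.5091·0.0000 + 0.4909·5.0000] = 2.2727
Node d (S = 60): V_d = 1/1.08·[0.5091·5.0000 + 0.4909·38.0000] = 19.6296
Node 0 (S = 75): V_0 = 1/1.08·[0.5091·2.2727 + 0.4909·19.6296] = 9.9939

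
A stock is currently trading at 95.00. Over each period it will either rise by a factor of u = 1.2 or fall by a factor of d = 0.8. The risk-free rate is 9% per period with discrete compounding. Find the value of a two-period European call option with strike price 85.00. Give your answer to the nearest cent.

25.00

Risk-neutral probability p = (1 + 0.09 − 0.8)/(1.2 − 0.8) = 0.2900/0.4000 = 0.7250
Terminal stock prices: S_uu = 136.8, S_ud = 91.2, S_dd = 60.8
Terminal payoffs (S − K): max(51.8, 0) = 51.8, max(6.2, 0) = 6.2, max(-24.2, 0) = 0
Node u (S = 114): V_u = 1/1.09·[0.7250·51.8000 + 0.2750·6.2000] = 36.0183
Node d (S = 76): V_d = 1/1.09·[0.7250·6.2000 + 0.2750·0.0000] = 4.1239
Node 0 (S = 95): V_0 = 1/1.09·[0.7250·36.0183 + 0.2750·4.1239] = 24.9976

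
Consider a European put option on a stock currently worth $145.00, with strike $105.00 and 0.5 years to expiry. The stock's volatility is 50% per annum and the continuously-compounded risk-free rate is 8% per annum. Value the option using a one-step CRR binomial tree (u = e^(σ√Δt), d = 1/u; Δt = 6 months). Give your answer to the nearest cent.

CRR parameters: u = e^(σ√Δt) = e^(0.5·√0.5) = 1.4241, d = 1/u = 0.7022
Per-period rate: rΔt = 0.08·0.5 = 0.04, so R = e^0.04 = 1.0408
Risk-neutral probability p = (e^0.04 − 0.7022)/(1.4241 − 0.7022) = 0.3386/0.7219 = 0.4691
Terminal stock prices: S_u = 206.5, S_d = 101.8
Terminal payoffs (K − S): max(-101.5, 0) = 0, max(3.183, 0) = 3.183
Node 0 (S = 145): V_0 = e^(−0.04)·[0.4691·0.0000 + 0.5309·3.1827] = 1.6236

$1.62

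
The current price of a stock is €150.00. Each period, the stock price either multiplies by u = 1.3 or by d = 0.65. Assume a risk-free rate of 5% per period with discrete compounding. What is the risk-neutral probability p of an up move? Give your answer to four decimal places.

p = 0.6154

Risk-neutral probability p = (1 + 0.05 − 0.65)/(1.3 − 0.65) = 0.4000/0.6500 = 0.6154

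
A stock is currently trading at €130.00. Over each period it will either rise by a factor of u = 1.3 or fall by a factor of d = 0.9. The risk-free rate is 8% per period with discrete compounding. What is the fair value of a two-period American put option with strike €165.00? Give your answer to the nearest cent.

€35.00

Risk-neutral probability p = (1 + 0.08 − 0.9)/(1.3 − 0.9) = 0.1800/0.4000 = 0.4500
Terminal stock prices: S_uu = 219.7, S_ud = 152.1, S_dd = 105.3
Terminal payoffs (K − S): max(-54.7, 0) = 0, max(12.9, 0) = 12.9, max(59.7, 0) = 59.7
Node u (S = 169): continuation = 1/1.08·[0.4500·0.0000 + 0.5500·12.9000] = 6.5694; exercise value = 0.0000 ≤ continuation, so V_u = 6.5694
Node d (S = 117): continuation = 1/1.08·[0.4500·12.9000 + 0.5500·59.7000] = 35.7778; exercise value = 48.0000 > continuation, so V_d = 48.0000 (exercise)
Node 0 (S = 130): continuation = 1/1.08·[0.4500·6.5694 + 0.5500·48.0000] = 27.1817; exercise value = 35.0000 > continuation, so V_0 = 35.0000 (exercise)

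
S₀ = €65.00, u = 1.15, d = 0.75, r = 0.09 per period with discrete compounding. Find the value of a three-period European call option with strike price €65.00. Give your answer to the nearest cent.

Risk-neutral probability p = (1 + 0.09 − 0.75)/(1.15 − 0.75) = 0.3400/0.4000 = 0.8500
Terminal stock prices: S_uuu = 98.86, S_uud = 64.47, S_udd = 42.05, S_ddd = 27.42
Terminal payoffs (S − K): max(33.86, 0) = 33.86, max(-0.5281, 0) = 0, max(-22.95, 0) = 0, max(-37.58, 0) = 0
Node uu (S = 85.96): V_uu = 1/1.09·[0.8500·33.8569 + 0.1500·0.0000] = 26.4022
Node ud (S = 56.06): V_ud = 1/1.09·[0.8500·0.0000 + 0.1500·0.0000] = 0.0000
Node dd (S = 36.56): V_dd = 1/1.09·[0.8500·0.0000 + 0.1500·0.0000] = 0.0000
Node u (S = 74.75): V_u = 1/1.09·[0.8500·26.4022 + 0.1500·0.0000] = 20.5888
Node d (S = 48.75): V_d = 1/1.09·[0.8500·0.0000 + 0.1500·0.0000] = 0.0000
Node 0 (S = 65): V_0 = 1/1.09·[0.8500·20.5888 + 0.1500·0.0000] = 16.0555

€16.06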